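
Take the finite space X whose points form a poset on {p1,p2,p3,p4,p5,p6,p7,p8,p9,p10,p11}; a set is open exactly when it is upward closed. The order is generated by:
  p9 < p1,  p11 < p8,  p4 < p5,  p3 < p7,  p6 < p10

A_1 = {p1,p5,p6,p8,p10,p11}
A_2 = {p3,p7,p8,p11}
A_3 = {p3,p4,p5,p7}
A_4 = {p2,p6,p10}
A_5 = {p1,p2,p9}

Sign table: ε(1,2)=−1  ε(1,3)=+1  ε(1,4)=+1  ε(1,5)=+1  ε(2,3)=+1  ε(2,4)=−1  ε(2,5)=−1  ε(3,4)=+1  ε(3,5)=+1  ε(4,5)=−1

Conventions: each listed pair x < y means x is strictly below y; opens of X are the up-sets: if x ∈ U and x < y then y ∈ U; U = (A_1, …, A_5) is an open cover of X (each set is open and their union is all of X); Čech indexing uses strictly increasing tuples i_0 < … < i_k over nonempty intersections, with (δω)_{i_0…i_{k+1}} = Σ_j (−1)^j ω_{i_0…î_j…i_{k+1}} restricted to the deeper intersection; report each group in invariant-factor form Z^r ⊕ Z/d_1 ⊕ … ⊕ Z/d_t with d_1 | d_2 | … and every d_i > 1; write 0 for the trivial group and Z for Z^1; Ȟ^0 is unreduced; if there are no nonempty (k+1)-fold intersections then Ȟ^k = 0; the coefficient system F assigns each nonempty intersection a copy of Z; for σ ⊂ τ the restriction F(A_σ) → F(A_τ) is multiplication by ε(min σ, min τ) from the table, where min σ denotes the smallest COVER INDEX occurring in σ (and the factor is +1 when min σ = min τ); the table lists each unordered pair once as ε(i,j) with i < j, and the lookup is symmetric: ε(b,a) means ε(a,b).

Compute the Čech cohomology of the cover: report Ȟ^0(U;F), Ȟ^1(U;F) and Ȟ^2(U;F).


nerve of the cover:
  A12={p8,p11} A13={p5} A14={p6,p10} A15={p1} A23={p3,p7} A45={p2}
C dims 5,6; δ0: rk 5, SNF 1^4·2
Ȟ^0 = (5 − 5) − 0 = 0, so Ȟ^0 ≅ 0
Ȟ^1 = (6 − 0) − 5 = 1 plus torsion [2], so Ȟ^1 ≅ Z ⊕ Z/2
Ȟ^2 = (0 − 0) − 0 = 0, so Ȟ^2 ≅ 0

Ȟ^0 ≅ 0, Ȟ^1 ≅ Z ⊕ Z/2, Ȟ^2 ≅ 0


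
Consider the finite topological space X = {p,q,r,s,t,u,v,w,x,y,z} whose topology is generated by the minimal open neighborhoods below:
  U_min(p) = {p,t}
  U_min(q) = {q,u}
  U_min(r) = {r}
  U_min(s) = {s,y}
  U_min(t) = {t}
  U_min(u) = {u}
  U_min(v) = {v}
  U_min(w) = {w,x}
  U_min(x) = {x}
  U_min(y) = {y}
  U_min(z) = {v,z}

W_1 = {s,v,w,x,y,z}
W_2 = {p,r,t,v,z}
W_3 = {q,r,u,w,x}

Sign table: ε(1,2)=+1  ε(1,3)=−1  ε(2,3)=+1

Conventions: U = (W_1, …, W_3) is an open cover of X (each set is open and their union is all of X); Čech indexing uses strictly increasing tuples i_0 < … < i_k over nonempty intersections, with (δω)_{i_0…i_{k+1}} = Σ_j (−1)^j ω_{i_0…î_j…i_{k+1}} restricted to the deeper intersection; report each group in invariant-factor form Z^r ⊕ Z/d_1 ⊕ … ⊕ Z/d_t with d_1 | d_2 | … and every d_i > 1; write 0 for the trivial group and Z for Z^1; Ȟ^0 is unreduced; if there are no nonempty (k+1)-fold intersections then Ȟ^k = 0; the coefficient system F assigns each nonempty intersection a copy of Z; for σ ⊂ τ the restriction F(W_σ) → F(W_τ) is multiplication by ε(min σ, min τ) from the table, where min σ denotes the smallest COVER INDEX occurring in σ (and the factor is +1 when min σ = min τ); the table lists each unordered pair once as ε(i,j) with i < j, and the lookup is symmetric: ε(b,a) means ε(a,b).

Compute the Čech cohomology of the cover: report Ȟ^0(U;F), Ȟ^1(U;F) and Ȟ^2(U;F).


Ȟ^0 ≅ 0; Ȟ^1 ≅ Z/2; Ȟ^2 ≅ 0

intersection data:
  W12={v,z} W13={w,x} W23={r}
C dims 3,3; δ0: rk 3, SNF 1^2·2
Ȟ^0 = (3 − 3) − 0 = 0, so Ȟ^0 ≅ 0
Ȟ^1 = (3 − 0) − 3 = 0 plus torsion [2], so Ȟ^1 ≅ Z/2
Ȟ^2 = (0 − 0) − 0 = 0, so Ȟ^2 ≅ 0


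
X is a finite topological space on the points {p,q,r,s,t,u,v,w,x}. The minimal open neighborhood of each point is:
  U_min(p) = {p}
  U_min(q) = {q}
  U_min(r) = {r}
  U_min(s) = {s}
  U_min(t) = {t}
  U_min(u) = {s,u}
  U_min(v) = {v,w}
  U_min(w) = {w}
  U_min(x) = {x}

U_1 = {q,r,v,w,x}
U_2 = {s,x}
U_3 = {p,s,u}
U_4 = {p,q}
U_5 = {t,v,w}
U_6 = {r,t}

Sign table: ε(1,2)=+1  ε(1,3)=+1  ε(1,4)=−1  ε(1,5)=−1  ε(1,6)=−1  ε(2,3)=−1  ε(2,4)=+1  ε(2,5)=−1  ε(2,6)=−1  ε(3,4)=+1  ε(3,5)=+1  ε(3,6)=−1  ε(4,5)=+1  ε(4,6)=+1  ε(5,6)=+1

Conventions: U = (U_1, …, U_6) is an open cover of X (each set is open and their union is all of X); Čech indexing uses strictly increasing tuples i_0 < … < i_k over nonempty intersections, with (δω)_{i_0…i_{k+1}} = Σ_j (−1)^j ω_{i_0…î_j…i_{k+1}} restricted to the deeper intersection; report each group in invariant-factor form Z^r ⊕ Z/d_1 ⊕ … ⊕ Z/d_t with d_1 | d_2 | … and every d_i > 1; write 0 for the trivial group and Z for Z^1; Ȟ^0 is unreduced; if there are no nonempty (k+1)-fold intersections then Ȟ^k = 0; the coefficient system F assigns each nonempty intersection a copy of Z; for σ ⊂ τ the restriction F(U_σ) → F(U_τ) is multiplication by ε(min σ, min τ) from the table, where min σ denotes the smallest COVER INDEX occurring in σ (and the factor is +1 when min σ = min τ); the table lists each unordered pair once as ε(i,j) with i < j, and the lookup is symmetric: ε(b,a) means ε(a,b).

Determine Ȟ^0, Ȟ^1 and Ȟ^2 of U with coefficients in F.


nerve of the cover:
  U12={x} U14={q} U15={v,w} U16={r} U23={s} U34={p} U56={t}
C dims 6,7; δ0: rk 5, SNF 1^5
Ȟ^0 = (6 − 5) − 0 = 1, so Ȟ^0 ≅ Z
Ȟ^1 = (7 − 0) − 5 = 2, so Ȟ^1 ≅ Z^2
Ȟ^2 = (0 − 0) − 0 = 0, so Ȟ^2 ≅ 0

Ȟ^0(U;F) ≅ Z,  Ȟ^1(U;F) ≅ Z^2,  Ȟ^2(U;F) ≅ 0


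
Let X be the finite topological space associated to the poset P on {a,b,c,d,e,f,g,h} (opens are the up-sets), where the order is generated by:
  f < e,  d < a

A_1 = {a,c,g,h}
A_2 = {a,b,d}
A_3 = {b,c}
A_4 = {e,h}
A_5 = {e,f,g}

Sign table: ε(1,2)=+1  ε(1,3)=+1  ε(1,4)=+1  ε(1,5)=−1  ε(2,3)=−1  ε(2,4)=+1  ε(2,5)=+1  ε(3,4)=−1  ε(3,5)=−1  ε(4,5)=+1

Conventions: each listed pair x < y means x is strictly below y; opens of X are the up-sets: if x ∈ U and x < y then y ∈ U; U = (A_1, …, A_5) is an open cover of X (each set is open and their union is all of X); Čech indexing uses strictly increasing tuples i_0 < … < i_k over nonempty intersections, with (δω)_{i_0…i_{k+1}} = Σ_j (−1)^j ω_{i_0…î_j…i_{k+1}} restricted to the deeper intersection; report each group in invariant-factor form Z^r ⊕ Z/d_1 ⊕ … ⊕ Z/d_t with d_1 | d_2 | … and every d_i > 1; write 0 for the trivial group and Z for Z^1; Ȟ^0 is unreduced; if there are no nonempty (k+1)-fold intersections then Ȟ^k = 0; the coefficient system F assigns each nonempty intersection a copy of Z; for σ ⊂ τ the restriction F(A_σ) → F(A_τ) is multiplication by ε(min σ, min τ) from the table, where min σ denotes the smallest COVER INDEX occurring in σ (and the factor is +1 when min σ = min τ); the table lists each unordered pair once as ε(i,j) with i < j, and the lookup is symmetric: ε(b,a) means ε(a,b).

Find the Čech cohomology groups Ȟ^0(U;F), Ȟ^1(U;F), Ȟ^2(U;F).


intersection data:
  A12={a} A13={c} A14={h} A15={g} A23={b} A45={e}
C dims 5,6; δ0: rk 5, SNF 1^4·2
Ȟ^0 = (5 − 5) − 0 = 0, so Ȟ^0 ≅ 0
Ȟ^1 = (6 − 0) − 5 = 1 plus torsion [2], so Ȟ^1 ≅ Z ⊕ Z/2
Ȟ^2 = (0 − 0) − 0 = 0, so Ȟ^2 ≅ 0

Ȟ^0(U;F) ≅ 0,  Ȟ^1(U;F) ≅ Z ⊕ Z/2,  Ȟ^2(U;F) ≅ 0


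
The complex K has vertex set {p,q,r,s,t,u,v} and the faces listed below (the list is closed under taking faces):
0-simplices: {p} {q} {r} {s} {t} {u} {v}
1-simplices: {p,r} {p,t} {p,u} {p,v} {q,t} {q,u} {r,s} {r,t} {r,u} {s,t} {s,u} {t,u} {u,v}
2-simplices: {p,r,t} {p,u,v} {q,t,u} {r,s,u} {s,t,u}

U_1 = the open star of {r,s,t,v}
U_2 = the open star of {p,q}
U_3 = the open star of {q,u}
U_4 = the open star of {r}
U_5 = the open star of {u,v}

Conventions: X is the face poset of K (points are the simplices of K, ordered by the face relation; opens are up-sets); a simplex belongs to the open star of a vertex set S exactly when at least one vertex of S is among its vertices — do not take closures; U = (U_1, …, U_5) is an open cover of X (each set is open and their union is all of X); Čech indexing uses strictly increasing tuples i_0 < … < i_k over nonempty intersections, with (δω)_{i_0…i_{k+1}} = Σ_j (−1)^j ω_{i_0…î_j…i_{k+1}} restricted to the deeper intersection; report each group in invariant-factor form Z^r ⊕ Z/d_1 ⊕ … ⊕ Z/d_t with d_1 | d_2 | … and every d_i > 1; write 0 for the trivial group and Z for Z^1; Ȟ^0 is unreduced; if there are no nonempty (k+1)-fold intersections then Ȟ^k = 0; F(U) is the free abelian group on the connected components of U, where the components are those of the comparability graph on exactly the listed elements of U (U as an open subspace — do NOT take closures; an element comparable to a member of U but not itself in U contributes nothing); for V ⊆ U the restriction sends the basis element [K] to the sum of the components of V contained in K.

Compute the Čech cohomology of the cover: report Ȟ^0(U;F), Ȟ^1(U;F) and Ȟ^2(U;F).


nonempty overlaps:
  U1={{r},{s},{t},{v},{p,r},{p,t},{p,v},{q,t},{r,s},{r,t},{r,u},{s,t},{s,u},{t,u},{u,v},{p,r,t},{p,u,v},{q,t,u},{r,s,u},{s,t,u}} U2={{p},{q},{p,r},{p,t},{p,u},{p,v},{q,t},{q,u},{p,r,t},{p,u,v},{q,t,u}} U3={{q},{u},{p,u},{q,t},{q,u},{r,u},{s,u},{t,u},{u,v},{p,u,v},{q,t,u},{r,s,u},{s,t,u}} U4={{r},{p,r},{r,s},{r,t},{r,u},{p,r,t},{r,s,u}} U5={{u},{v},{p,u},{p,v},{q,u},{r,u},{s,u},{t,u},{u,v},{p,u,v},{q,t,u},{r,s,u},{s,t,u}}
  U12={{p,r},{p,t},{p,v},{q,t},{p,r,t},{p,u,v},{q,t,u}} U13={{q,t},{r,u},{s,u},{t,u},{u,v},{p,u,v},{q,t,u},{r,s,u},{s,t,u}} U14={{r},{p,r},{r,s},{r,t},{r,u},{p,r,t},{r,s,u}} U15={{v},{p,v},{r,u},{s,u},{t,u},{u,v},{p,u,v},{q,t,u},{r,s,u},{s,t,u}} U23={{q},{p,u},{q,t},{q,u},{p,u,v},{q,t,u}} U24={{p,r},{p,r,t}} U25={{p,u},{p,v},{q,u},{p,u,v},{q,t,u}} U34={{r,u},{r,s,u}} U35={{u},{p,u},{q,u},{r,u},{s,u},{t,u},{u,v},{p,u,v},{q,t,u},{r,s,u},{s,t,u}} U45={{r,u},{r,s,u}}
  U123={{q,t},{p,u,v},{q,t,u}} U124={{p,r},{p,r,t}} U125={{p,v},{p,u,v},{q,t,u}} U134={{r,u},{r,s,u}} U135={{r,u},{s,u},{t,u},{u,v},{p,u,v},{q,t,u},{r,s,u},{s,t,u}} U145={{r,u},{r,s,u}} U235={{p,u},{q,u},{p,u,v},{q,t,u}} U345={{r,u},{r,s,u}}
  U1235={{p,u,v},{q,t,u}} U1345={{r,u},{r,s,u}}
components per intersection:
  U1: {{r},{s},{t},{p,r},{p,t},{q,t},{r,s},{r,t},{r,u},{s,t},{s,u},{t,u},{p,r,t},{q,t,u},{r,s,u},{s,t,u}} {{v},{p,v},{u,v},{p,u,v}}
  U2: {{p},{p,r},{p,t},{p,u},{p,v},{p,r,t},{p,u,v}} {{q},{q,t},{q,u},{q,t,u}}
  U3: {{q},{u},{p,u},{q,t},{q,u},{r,u},{s,u},{t,u},{u,v},{p,u,v},{q,t,u},{r,s,u},{s,t,u}}
  U4: {{r},{p,r},{r,s},{r,t},{r,u},{p,r,t},{r,s,u}}
  U5: {{u},{v},{p,u},{p,v},{q,u},{r,u},{s,u},{t,u},{u,v},{p,u,v},{q,t,u},{r,s,u},{s,t,u}}
  U12: {{p,r},{p,t},{p,r,t}} {{p,v},{p,u,v}} {{q,t},{q,t,u}}
  U13: {{q,t},{r,u},{s,u},{t,u},{q,t,u},{r,s,u},{s,t,u}} {{u,v},{p,u,v}}
  U14: {{r},{p,r},{r,s},{r,t},{r,u},{p,r,t},{r,s,u}}
  U15: {{v},{p,v},{u,v},{p,u,v}} {{r,u},{s,u},{t,u},{q,t,u},{r,s,u},{s,t,u}}
  U23: {{q},{q,t},{q,u},{q,t,u}} {{p,u},{p,u,v}}
  U24: {{p,r},{p,r,t}}
  U25: {{p,u},{p,v},{p,u,v}} {{q,u},{q,t,u}}
  U34: {{r,u},{r,s,u}}
  U35: {{u},{p,u},{q,u},{r,u},{s,u},{t,u},{u,v},{p,u,v},{q,t,u},{r,s,u},{s,t,u}}
  U45: {{r,u},{r,s,u}}
  U123: {{q,t},{q,t,u}} {{p,u,v}}
  U124: {{p,r},{p,r,t}}
  U125: {{p,v},{p,u,v}} {{q,t,u}}
  U134: {{r,u},{r,s,u}}
  U135: {{r,u},{s,u},{t,u},{q,t,u},{r,s,u},{s,t,u}} {{u,v},{p,u,v}}
  U145: {{r,u},{r,s,u}}
  U235: {{p,u},{p,u,v}} {{q,u},{q,t,u}}
  U345: {{r,u},{r,s,u}}
  U1235: {{p,u,v}} {{q,t,u}}
  U1345: {{r,u},{r,s,u}}
C dims 7,16,12,3; δ0: rk 6, SNF 1^6; δ1: rk 9, SNF 1^9; δ2: rk 3, SNF 1^3
degree 0: 7−6−0 = 1 → Ȟ^0 ≅ Z
degree 1: 16−9−6 = 1 → Ȟ^1 ≅ Z
degree 2: 12−3−9 = 0 → Ȟ^2 ≅ 0

Ȟ^0 ≅ Z, Ȟ^1 ≅ Z and Ȟ^2 ≅ 0


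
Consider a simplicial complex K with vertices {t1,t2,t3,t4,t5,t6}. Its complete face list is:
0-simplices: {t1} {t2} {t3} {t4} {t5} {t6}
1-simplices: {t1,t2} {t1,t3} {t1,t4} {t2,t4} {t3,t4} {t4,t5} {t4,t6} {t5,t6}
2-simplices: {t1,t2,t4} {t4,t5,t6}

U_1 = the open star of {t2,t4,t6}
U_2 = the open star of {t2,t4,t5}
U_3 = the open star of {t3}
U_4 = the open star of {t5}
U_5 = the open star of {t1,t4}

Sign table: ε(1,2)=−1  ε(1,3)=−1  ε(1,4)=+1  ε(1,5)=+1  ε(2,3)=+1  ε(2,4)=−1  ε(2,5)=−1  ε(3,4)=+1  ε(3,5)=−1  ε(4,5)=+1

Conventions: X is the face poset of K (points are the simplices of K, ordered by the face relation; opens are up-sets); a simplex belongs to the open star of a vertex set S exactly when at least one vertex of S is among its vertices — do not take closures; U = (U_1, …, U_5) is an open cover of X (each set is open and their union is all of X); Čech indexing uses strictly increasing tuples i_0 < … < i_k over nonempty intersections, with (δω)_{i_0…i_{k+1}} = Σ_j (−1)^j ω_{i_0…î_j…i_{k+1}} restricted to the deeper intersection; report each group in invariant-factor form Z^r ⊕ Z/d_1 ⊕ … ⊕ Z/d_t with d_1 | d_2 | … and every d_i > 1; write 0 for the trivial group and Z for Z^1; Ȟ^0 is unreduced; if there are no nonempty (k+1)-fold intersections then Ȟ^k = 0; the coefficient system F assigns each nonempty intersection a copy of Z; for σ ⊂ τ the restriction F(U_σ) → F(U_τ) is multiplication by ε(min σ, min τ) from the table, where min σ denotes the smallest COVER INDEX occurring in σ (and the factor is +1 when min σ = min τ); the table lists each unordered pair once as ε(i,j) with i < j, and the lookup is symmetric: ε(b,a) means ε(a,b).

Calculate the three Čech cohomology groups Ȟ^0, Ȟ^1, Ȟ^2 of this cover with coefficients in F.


nonempty intersections:
  U1={{t2},{t4},{t6},{t1,t2},{t1,t4},{t2,t4},{t3,t4},{t4,t5},{t4,t6},{t5,t6},{t1,t2,t4},{t4,t5,t6}} U2={{t2},{t4},{t5},{t1,t2},{t1,t4},{t2,t4},{t3,t4},{t4,t5},{t4,t6},{t5,t6},{t1,t2,t4},{t4,t5,t6}} U3={{t3},{t1,t3},{t3,t4}} U4={{t5},{t4,t5},{t5,t6},{t4,t5,t6}} U5={{t1},{t4},{t1,t2},{t1,t3},{t1,t4},{t2,t4},{t3,t4},{t4,t5},{t4,t6},{t1,t2,t4},{t4,t5,t6}}
  U12={{t2},{t4},{t1,t2},{t1,t4},{t2,t4},{t3,t4},{t4,t5},{t4,t6},{t5,t6},{t1,t2,t4},{t4,t5,t6}} U13={{t3,t4}} U14={{t4,t5},{t5,t6},{t4,t5,t6}} U15={{t4},{t1,t2},{t1,t4},{t2,t4},{t3,t4},{t4,t5},{t4,t6},{t1,t2,t4},{t4,t5,t6}} U23={{t3,t4}} U24={{t5},{t4,t5},{t5,t6},{t4,t5,t6}} U25={{t4},{t1,t2},{t1,t4},{t2,t4},{t3,t4},{t4,t5},{t4,t6},{t1,t2,t4},{t4,t5,t6}} U35={{t1,t3},{t3,t4}} U45={{t4,t5},{t4,t5,t6}}
  U123={{t3,t4}} U124={{t4,t5},{t5,t6},{t4,t5,t6}} U125={{t4},{t1,t2},{t1,t4},{t2,t4},{t3,t4},{t4,t5},{t4,t6},{t1,t2,t4},{t4,t5,t6}} U135={{t3,t4}} U145={{t4,t5},{t4,t5,t6}} U235={{t3,t4}} U245={{t4,t5},{t4,t5,t6}}
  U1235={{t3,t4}} U1245={{t4,t5},{t4,t5,t6}}
C dims 5,9,7,2; δ0: rk 4, SNF 1^4; δ1: rk 5, SNF 1^5; δ2: rk 2, SNF 1^2
Ȟ^0: (5−4)−0=1 ⇒ Z
Ȟ^1: (9−5)−4=0 ⇒ 0
Ȟ^2: (7−2)−5=0 ⇒ 0

Ȟ^0 ≅ Z,  Ȟ^1 ≅ 0,  Ȟ^2 ≅ 0


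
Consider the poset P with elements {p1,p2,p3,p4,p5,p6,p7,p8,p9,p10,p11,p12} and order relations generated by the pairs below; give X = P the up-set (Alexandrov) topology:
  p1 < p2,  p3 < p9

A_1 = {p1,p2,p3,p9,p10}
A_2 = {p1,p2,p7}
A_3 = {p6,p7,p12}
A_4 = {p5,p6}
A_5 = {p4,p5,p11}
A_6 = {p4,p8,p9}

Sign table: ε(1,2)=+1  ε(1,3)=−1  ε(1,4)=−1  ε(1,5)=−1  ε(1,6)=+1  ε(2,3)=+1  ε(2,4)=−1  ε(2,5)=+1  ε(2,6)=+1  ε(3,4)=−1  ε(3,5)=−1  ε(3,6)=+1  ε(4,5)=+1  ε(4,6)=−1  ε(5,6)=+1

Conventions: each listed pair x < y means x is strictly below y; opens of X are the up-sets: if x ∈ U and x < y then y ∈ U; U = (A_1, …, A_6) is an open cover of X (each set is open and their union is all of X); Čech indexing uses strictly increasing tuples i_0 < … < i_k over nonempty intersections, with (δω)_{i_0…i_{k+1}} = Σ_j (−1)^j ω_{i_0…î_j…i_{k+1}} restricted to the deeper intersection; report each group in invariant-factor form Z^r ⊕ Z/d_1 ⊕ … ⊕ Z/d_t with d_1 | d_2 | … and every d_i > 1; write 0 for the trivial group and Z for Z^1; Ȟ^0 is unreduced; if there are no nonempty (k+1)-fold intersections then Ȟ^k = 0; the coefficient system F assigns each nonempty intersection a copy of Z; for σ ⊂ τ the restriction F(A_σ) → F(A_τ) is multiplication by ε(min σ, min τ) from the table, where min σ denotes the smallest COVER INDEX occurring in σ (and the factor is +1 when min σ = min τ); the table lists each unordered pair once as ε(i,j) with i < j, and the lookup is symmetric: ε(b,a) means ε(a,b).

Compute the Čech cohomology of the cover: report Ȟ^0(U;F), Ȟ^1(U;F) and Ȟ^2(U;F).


Ȟ^0 ≅ 0,  Ȟ^1 ≅ Z/2,  Ȟ^2 ≅ 0

cover nerve:
  A12={p1,p2} A16={p9} A23={p7} A34={p6} A45={p5} A56={p4}
C dims 6,6; δ0: rk 6, SNF 1^5·2
Ȟ^0: (6−6)−0=0 ⇒ 0
Ȟ^1: (6−0)−6=0 plus torsion [2] ⇒ Z/2
Ȟ^2: (0−0)−0=0 ⇒ 0


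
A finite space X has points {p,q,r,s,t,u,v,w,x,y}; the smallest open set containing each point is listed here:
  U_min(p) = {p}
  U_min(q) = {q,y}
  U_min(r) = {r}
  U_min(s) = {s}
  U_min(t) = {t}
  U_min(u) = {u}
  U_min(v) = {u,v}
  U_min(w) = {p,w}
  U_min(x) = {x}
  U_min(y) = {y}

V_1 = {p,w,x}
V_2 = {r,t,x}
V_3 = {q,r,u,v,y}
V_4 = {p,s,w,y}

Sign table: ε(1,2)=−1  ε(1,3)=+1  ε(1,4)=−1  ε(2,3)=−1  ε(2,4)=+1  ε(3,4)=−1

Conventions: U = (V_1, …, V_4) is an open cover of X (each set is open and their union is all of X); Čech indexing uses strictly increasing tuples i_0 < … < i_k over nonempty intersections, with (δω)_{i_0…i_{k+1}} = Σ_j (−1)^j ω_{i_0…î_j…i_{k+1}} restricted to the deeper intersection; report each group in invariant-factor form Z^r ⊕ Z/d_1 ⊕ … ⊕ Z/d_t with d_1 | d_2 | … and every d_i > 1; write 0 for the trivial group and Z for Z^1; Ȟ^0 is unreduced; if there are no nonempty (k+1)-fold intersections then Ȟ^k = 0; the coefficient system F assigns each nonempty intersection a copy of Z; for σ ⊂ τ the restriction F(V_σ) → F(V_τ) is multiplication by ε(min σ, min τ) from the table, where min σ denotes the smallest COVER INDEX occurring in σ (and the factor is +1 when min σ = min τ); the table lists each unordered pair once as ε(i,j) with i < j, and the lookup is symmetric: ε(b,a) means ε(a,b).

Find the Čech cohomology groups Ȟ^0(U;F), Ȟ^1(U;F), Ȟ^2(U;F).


nonempty intersections:
  V12={x} V14={p,w} V23={r} V34={y}
C dims 4,4; δ0: rk 3, SNF 1^3
Ȟ^0: (4−3)−0=1 ⇒ Z
Ȟ^1: (4−0)−3=1 ⇒ Z
Ȟ^2: (0−0)−0=0 ⇒ 0

Ȟ^0(U;F) ≅ Z,  Ȟ^1(U;F) ≅ Z,  Ȟ^2(U;F) ≅ 0


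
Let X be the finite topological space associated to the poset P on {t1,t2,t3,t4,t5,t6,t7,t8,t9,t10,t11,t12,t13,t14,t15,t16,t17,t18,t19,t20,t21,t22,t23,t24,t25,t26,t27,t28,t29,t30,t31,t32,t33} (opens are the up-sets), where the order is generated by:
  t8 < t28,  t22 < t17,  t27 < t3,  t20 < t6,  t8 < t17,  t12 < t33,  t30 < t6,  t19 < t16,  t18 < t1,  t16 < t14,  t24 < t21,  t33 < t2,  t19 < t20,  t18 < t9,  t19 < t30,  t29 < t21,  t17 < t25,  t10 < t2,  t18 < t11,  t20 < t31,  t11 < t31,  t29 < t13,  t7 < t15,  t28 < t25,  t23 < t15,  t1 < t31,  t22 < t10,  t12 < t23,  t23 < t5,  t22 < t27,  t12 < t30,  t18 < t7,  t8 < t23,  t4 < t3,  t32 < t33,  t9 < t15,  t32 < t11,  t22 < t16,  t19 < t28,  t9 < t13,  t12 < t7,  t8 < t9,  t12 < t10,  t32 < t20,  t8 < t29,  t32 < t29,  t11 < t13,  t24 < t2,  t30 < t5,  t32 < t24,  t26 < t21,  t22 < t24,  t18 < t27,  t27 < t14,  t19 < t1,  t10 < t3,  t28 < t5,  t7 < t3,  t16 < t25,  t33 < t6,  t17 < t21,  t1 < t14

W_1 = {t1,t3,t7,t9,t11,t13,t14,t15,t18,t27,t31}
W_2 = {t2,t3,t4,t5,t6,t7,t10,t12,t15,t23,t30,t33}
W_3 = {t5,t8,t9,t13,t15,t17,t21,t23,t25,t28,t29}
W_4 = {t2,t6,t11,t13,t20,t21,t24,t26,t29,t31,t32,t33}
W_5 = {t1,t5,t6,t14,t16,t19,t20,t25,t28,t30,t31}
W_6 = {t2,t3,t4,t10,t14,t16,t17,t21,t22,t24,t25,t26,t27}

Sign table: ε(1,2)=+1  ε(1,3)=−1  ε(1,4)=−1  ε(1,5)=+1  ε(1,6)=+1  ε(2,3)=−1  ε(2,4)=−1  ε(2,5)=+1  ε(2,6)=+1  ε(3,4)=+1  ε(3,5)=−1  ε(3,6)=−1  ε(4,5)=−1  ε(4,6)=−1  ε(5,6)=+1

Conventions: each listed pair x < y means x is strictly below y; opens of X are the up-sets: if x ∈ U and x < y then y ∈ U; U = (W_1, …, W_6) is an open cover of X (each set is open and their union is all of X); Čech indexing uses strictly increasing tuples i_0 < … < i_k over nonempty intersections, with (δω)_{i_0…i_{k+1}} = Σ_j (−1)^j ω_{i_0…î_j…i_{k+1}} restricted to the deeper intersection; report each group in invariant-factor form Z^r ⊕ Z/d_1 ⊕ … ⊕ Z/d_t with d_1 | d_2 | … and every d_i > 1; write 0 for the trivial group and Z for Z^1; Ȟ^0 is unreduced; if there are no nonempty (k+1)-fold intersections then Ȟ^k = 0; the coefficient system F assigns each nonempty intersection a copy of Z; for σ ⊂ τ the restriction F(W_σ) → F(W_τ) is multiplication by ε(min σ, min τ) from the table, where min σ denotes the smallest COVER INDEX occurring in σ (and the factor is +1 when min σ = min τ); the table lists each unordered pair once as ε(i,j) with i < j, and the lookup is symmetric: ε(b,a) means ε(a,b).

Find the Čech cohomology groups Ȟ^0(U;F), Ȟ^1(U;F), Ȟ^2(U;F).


Ȟ^0(U;F) ≅ Z; Ȟ^1(U;F) ≅ 0; Ȟ^2(U;F) ≅ Z/2

nerve simplices:
  W12={t3,t7,t15} W13={t9,t13,t15} W14={t11,t13,t31} W15={t1,t14,t31} W16={t3,t14,t27} W23={t5,t15,t23} W24={t2,t6,t33} W25={t5,t6,t30} W26={t2,t3,t4,t10} W34={t13,t21,t29} W35={t5,t25,t28} W36={t17,t21,t25} W45={t6,t20,t31} W46={t2,t21,t24,t26} W56={t14,t16,t25}
  W123={t15} W126={t3} W134={t13} W145={t31} W156={t14} W235={t5} W245={t6} W246={t2} W346={t21} W356={t25}
C dims 6,15,10; δ0: rk 5, SNF 1^5; δ1: rk 10, SNF 1^9·2
degree 0: 6−5−0 = 1 → Ȟ^0 ≅ Z
degree 1: 15−10−5 = 0 → Ȟ^1 ≅ 0
degree 2: 10−0−10 = 0 plus torsion [2] → Ȟ^2 ≅ Z/2


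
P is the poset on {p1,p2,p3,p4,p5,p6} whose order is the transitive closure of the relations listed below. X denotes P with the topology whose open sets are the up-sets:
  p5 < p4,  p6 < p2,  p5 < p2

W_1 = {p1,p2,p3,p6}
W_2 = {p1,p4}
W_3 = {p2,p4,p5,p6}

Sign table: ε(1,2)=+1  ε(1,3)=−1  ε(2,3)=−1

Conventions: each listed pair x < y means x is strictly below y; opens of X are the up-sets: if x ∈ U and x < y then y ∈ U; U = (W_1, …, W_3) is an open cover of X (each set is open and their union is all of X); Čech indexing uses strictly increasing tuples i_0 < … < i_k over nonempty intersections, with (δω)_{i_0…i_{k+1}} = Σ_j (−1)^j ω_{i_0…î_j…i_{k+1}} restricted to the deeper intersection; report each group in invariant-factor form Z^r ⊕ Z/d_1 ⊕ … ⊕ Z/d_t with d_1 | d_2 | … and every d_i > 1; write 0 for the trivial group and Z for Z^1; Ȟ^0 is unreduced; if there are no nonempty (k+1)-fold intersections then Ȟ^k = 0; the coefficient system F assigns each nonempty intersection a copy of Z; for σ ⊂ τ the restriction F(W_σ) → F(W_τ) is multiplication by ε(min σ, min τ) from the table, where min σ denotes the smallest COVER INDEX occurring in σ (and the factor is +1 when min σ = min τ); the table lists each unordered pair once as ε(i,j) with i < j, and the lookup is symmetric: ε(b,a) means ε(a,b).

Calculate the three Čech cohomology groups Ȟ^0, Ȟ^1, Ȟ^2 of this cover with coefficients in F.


nonempty overlaps:
  W12={p1} W13={p2,p6} W23={p4}
C dims 3,3; δ0: rk 2, SNF 1^2
degree 0: 3−2−0 = 1 → Ȟ^0 ≅ Z
degree 1: 3−0−2 = 1 → Ȟ^1 ≅ Z
degree 2: 0−0−0 = 0 → Ȟ^2 ≅ 0

Ȟ^0 = Z,  Ȟ^1 = Z,  Ȟ^2 = 0


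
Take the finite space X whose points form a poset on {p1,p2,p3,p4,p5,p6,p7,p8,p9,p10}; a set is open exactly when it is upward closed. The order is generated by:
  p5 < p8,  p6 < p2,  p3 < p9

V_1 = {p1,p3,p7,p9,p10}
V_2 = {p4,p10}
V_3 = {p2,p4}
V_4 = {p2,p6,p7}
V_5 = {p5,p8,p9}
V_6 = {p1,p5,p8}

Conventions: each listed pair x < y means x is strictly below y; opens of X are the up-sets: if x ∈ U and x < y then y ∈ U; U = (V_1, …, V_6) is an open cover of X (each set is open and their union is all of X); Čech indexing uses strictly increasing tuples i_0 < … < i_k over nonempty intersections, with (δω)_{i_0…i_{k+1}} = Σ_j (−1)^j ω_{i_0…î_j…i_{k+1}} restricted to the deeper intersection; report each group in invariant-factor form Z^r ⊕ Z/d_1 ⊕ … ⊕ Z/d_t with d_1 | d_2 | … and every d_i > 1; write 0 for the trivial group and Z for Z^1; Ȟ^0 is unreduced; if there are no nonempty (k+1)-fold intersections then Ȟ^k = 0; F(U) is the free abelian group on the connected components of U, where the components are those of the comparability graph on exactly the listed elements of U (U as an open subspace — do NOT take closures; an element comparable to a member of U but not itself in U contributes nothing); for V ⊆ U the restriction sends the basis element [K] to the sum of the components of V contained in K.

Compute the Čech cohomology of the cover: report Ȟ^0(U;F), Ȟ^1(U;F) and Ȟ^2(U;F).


cover nerve:
  V12={p10} V14={p7} V15={p9} V16={p1} V23={p4} V34={p2} V56={p5,p8}
components per intersection:
  V1: {p1} {p3,p9} {p7} {p10}
  V2: {p4} {p10}
  V3: {p2} {p4}
  V4: {p2,p6} {p7}
  V5: {p5,p8} {p9}
  V6: {p1} {p5,p8}
  V12: {p10}
  V14: {p7}
  V15: {p9}
  V16: {p1}
  V23: {p4}
  V34: {p2}
  V56: {p5,p8}
C dims 14,7; δ0: rk 7, SNF 1^7
Ȟ^0: (14−7)−0=7 ⇒ Z^7
Ȟ^1: (7−0)−7=0 ⇒ 0
Ȟ^2: (0−0)−0=0 ⇒ 0

Ȟ^0 ≅ Z^7, Ȟ^1 ≅ 0 and Ȟ^2 ≅ 0


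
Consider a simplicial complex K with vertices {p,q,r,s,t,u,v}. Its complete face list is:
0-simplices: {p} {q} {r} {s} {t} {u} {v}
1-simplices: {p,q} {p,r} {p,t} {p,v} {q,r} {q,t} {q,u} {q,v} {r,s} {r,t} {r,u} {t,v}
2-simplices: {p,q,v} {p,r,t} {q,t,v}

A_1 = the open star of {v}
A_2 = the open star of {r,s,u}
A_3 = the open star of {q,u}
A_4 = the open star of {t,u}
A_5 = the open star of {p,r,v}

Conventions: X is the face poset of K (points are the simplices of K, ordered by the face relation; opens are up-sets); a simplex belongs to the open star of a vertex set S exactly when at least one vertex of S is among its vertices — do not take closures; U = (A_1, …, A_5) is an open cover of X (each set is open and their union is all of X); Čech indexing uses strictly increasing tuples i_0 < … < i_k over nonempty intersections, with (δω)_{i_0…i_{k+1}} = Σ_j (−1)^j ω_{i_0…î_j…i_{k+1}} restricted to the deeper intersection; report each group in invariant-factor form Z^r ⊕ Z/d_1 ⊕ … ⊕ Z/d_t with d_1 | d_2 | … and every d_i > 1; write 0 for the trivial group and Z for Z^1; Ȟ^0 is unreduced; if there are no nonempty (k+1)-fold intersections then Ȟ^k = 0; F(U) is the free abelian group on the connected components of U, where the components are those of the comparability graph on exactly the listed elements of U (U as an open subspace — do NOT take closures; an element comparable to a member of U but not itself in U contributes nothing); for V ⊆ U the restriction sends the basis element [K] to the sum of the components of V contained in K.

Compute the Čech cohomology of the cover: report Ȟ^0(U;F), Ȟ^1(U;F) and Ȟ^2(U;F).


Ȟ^0 ≅ Z, Ȟ^1 ≅ Z^3, Ȟ^2 ≅ 0

nerve of the cover:
  A1={{v},{p,v},{q,v},{t,v},{p,q,v},{q,t,v}} A2={{r},{s},{u},{p,r},{q,r},{q,u},{r,s},{r,t},{r,u},{p,r,t}} A3={{q},{u},{p,q},{q,r},{q,t},{q,u},{q,v},{r,u},{p,q,v},{q,t,v}} A4={{t},{u},{p,t},{q,t},{q,u},{r,t},{r,u},{t,v},{p,r,t},{q,t,v}} A5={{p},{r},{v},{p,q},{p,r},{p,t},{p,v},{q,r},{q,v},{r,s},{r,t},{r,u},{t,v},{p,q,v},{p,r,t},{q,t,v}}
  A13={{q,v},{p,q,v},{q,t,v}} A14={{t,v},{q,t,v}} A15={{v},{p,v},{q,v},{t,v},{p,q,v},{q,t,v}} A23={{u},{q,r},{q,u},{r,u}} A24={{u},{q,u},{r,t},{r,u},{p,r,t}} A25={{r},{p,r},{q,r},{r,s},{r,t},{r,u},{p,r,t}} A34={{u},{q,t},{q,u},{r,u},{q,t,v}} A35={{p,q},{q,r},{q,v},{r,u},{p,q,v},{q,t,v}} A45={{p,t},{r,t},{r,u},{t,v},{p,r,t},{q,t,v}}
  A134={{q,t,v}} A135={{q,v},{p,q,v},{q,t,v}} A145={{t,v},{q,t,v}} A234={{u},{q,u},{r,u}} A235={{q,r},{r,u}} A245={{r,t},{r,u},{p,r,t}} A345={{r,u},{q,t,v}}
  A1345={{q,t,v}} A2345={{r,u}}
components per intersection:
  A1: {{v},{p,v},{q,v},{t,v},{p,q,v},{q,t,v}}
  A2: {{r},{s},{u},{p,r},{q,r},{q,u},{r,s},{r,t},{r,u},{p,r,t}}
  A3: {{q},{u},{p,q},{q,r},{q,t},{q,u},{q,v},{r,u},{p,q,v},{q,t,v}}
  A4: {{t},{p,t},{q,t},{r,t},{t,v},{p,r,t},{q,t,v}} {{u},{q,u},{r,u}}
  A5: {{p},{r},{v},{p,q},{p,r},{p,t},{p,v},{q,r},{q,v},{r,s},{r,t},{r,u},{t,v},{p,q,v},{p,r,t},{q,t,v}}
  A13: {{q,v},{p,q,v},{q,t,v}}
  A14: {{t,v},{q,t,v}}
  A15: {{v},{p,v},{q,v},{t,v},{p,q,v},{q,t,v}}
  A23: {{u},{q,u},{r,u}} {{q,r}}
  A24: {{u},{q,u},{r,u}} {{r,t},{p,r,t}}
  A25: {{r},{p,r},{q,r},{r,s},{r,t},{r,u},{p,r,t}}
  A34: {{u},{q,u},{r,u}} {{q,t},{q,t,v}}
  A35: {{p,q},{q,v},{p,q,v},{q,t,v}} {{q,r}} {{r,u}}
  A45: {{p,t},{r,t},{p,r,t}} {{r,u}} {{t,v},{q,t,v}}
  A134: {{q,t,v}}
  A135: {{q,v},{p,q,v},{q,t,v}}
  A145: {{t,v},{q,t,v}}
  A234: {{u},{q,u},{r,u}}
  A235: {{q,r}} {{r,u}}
  A245: {{r,t},{p,r,t}} {{r,u}}
  A345: {{r,u}} {{q,t,v}}
  A1345: {{q,t,v}}
  A2345: {{r,u}}
C dims 6,16,10,2; δ0: rk 5, SNF 1^5; δ1: rk 8, SNF 1^8; δ2: rk 2, SNF 1^2
Ȟ^0 = (6 − 5) − 0 = 1, so Ȟ^0 ≅ Z
Ȟ^1 = (16 − 8) − 5 = 3, so Ȟ^1 ≅ Z^3
Ȟ^2 = (10 − 2) − 8 = 0, so Ȟ^2 ≅ 0


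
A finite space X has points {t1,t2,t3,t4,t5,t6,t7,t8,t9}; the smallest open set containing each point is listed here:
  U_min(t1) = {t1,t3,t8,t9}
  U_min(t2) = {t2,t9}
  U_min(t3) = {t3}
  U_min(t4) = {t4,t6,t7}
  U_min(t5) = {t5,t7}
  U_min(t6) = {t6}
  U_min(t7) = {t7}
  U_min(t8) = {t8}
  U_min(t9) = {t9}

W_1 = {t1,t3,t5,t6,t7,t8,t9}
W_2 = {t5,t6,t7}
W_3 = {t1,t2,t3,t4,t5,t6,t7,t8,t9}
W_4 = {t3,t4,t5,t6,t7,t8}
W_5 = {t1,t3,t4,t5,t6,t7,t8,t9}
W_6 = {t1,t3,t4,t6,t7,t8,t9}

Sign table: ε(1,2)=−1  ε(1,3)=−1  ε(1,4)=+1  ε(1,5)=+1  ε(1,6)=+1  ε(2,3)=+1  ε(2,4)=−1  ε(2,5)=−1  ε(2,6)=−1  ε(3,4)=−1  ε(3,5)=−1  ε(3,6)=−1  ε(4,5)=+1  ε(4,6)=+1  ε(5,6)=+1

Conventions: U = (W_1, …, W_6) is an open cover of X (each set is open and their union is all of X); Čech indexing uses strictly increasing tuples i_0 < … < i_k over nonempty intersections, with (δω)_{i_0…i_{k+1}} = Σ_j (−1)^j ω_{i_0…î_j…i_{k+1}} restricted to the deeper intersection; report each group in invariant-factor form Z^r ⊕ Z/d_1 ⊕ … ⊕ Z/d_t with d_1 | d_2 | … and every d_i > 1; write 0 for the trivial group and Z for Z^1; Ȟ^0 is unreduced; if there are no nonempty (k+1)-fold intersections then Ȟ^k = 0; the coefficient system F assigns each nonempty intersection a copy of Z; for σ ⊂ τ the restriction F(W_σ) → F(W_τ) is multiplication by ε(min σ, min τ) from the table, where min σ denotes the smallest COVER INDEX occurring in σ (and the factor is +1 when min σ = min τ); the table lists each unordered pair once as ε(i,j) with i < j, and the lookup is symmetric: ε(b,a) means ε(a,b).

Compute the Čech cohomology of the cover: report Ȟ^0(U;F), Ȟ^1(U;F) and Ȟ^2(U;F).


cover nerve:
  W12={t5,t6,t7} W13={t1,t3,t5,t6,t7,t8,t9} W14={t3,t5,t6,t7,t8} W15={t1,t3,t5,t6,t7,t8,t9} W16={t1,t3,t6,t7,t8,t9} W23={t5,t6,t7} W24={t5,t6,t7} W25={t5,t6,t7} W26={t6,t7} W34={t3,t4,t5,t6,t7,t8} W35={t1,t3,t4,t5,t6,t7,t8,t9} W36={t1,t3,t4,t6,t7,t8,t9} W45={t3,t4,t5,t6,t7,t8} W46={t3,t4,t6,t7,t8} W56={t1,t3,t4,t6,t7,t8,t9}
  W123={t5,t6,t7} W124={t5,t6,t7} W125={t5,t6,t7} W126={t6,t7} W134={t3,t5,t6,t7,t8} W135={t1,t3,t5,t6,t7,t8,t9} W136={t1,t3,t6,t7,t8,t9} W145={t3,t5,t6,t7,t8} W146={t3,t6,t7,t8} W156={t1,t3,t6,t7,t8,t9} W234={t5,t6,t7} W235={t5,t6,t7} W236={t6,t7} W245={t5,t6,t7} W246={t6,t7} W256={t6,t7} W345={t3,t4,t5,t6,t7,t8} W346={t3,t4,t6,t7,t8} W356={t1,t3,t4,t6,t7,t8,t9} W456={t3,t4,t6,t7,t8}
  W1234={t5,t6,t7} W1235={t5,t6,t7} W1236={t6,t7} W1245={t5,t6,t7} W1246={t6,t7} W1256={t6,t7} W1345={t3,t5,t6,t7,t8} W1346={t3,t6,t7,t8} W1356={t1,t3,t6,t7,t8,t9} W1456={t3,t6,t7,t8} W2345={t5,t6,t7} W2346={t6,t7} W2356={t6,t7} W2456={t6,t7} W3456={t3,t4,t6,t7,t8}
  W12345={t5,t6,t7} W12346={t6,t7} W12356={t6,t7} W12456={t6,t7} W13456={t3,t6,t7,t8} W23456={t6,t7}
  W123456={t6,t7}
C dims 6,15,20,15; δ0: rk 5, SNF 1^5; δ1: rk 10, SNF 1^10; δ2: rk 10, SNF 1^10
Ȟ^0: (6−5)−0=1 ⇒ Z
Ȟ^1: (15−10)−5=0 ⇒ 0
Ȟ^2: (20−10)−10=0 ⇒ 0

Ȟ^0(U;F) ≅ Z; Ȟ^1(U;F) ≅ 0; Ȟ^2(U;F) ≅ 0


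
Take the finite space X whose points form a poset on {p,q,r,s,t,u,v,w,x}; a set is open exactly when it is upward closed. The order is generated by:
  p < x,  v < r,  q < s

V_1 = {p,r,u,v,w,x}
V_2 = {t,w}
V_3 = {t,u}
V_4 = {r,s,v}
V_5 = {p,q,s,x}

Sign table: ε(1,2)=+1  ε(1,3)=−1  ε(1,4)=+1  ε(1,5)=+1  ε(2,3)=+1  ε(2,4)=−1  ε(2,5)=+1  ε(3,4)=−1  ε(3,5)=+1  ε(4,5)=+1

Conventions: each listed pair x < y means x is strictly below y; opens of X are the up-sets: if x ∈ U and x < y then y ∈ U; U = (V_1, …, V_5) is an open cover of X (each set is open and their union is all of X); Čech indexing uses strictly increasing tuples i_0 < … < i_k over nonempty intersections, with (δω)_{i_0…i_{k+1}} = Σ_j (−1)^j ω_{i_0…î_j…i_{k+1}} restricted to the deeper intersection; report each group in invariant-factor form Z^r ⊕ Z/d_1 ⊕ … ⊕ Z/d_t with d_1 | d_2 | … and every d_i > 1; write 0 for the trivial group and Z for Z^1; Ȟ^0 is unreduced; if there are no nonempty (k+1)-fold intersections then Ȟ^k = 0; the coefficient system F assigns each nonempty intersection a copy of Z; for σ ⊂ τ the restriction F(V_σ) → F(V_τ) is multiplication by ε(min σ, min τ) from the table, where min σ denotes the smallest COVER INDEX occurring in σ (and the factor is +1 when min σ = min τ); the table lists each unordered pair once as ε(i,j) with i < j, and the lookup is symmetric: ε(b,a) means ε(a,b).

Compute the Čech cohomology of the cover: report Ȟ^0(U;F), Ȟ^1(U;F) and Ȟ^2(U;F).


Ȟ^0 ≅ 0; Ȟ^1 ≅ Z ⊕ Z/2; Ȟ^2 ≅ 0

cover nerve:
  V12={w} V13={u} V14={r,v} V15={p,x} V23={t} V45={s}
C dims 5,6; δ0: rk 5, SNF 1^4·2
Ȟ^0: (5−5)−0=0 ⇒ 0
Ȟ^1: (6−0)−5=1 plus torsion [2] ⇒ Z ⊕ Z/2
Ȟ^2: (0−0)−0=0 ⇒ 0


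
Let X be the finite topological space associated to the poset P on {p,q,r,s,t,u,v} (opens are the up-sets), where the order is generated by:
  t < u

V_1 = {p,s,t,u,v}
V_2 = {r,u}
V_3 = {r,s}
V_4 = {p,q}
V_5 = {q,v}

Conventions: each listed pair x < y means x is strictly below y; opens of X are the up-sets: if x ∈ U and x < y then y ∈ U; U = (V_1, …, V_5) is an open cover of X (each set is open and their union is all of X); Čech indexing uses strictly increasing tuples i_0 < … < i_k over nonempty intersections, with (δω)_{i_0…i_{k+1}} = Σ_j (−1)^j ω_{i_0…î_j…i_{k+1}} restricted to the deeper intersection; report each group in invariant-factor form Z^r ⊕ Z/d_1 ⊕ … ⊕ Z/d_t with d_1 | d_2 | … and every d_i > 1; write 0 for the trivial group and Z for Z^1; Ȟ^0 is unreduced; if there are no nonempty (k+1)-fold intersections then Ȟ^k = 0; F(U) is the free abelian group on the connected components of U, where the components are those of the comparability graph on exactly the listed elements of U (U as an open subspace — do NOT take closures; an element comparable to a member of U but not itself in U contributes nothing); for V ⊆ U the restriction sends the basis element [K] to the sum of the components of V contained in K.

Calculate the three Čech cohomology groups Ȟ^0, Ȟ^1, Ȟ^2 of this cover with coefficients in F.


Ȟ^0 ≅ Z^6, Ȟ^1 ≅ 0 and Ȟ^2 ≅ 0

nonempty overlaps:
  V12={u} V13={s} V14={p} V15={v} V23={r} V45={q}
components per intersection:
  V1: {p} {s} {t,u} {v}
  V2: {r} {u}
  V3: {r} {s}
  V4: {p} {q}
  V5: {q} {v}
  V12: {u}
  V13: {s}
  V14: {p}
  V15: {v}
  V23: {r}
  V45: {q}
C dims 12,6; δ0: rk 6, SNF 1^6
degree 0: 12−6−0 = 6 → Ȟ^0 ≅ Z^6
degree 1: 6−0−6 = 0 → Ȟ^1 ≅ 0
degree 2: 0−0−0 = 0 → Ȟ^2 ≅ 0


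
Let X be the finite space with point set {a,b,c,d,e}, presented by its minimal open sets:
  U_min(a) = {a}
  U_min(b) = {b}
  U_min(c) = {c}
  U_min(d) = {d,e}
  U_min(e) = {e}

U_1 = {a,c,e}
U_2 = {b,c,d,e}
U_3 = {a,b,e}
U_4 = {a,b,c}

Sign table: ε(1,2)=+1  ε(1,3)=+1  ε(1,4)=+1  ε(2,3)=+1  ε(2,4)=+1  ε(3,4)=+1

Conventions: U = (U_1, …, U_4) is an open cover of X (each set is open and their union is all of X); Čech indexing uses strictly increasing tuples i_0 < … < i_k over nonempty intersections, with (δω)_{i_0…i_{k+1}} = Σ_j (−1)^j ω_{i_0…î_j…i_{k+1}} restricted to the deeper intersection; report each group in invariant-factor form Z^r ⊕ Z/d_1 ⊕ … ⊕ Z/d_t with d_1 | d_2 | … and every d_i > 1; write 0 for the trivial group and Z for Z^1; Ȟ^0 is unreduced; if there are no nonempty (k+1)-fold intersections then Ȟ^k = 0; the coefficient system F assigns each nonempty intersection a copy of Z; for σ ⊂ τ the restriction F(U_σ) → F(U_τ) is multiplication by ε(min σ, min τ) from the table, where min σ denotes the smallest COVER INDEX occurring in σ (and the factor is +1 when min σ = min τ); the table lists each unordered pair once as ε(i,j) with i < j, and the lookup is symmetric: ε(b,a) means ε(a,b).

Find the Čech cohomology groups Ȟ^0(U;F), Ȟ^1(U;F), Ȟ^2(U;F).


Ȟ^0 = Z, Ȟ^1 = 0 and Ȟ^2 = Z

intersection data:
  U12={c,e} U13={a,e} U14={a,c} U23={b,e} U24={b,c} U34={a,b}
  U123={e} U124={c} U134={a} U234={b}
C dims 4,6,4; δ0: rk 3, SNF 1^3; δ1: rk 3, SNF 1^3
Ȟ^0 = (4 − 3) − 0 = 1, so Ȟ^0 ≅ Z
Ȟ^1 = (6 − 3) − 3 = 0, so Ȟ^1 ≅ 0
Ȟ^2 = (4 − 0) − 3 = 1, so Ȟ^2 ≅ Z


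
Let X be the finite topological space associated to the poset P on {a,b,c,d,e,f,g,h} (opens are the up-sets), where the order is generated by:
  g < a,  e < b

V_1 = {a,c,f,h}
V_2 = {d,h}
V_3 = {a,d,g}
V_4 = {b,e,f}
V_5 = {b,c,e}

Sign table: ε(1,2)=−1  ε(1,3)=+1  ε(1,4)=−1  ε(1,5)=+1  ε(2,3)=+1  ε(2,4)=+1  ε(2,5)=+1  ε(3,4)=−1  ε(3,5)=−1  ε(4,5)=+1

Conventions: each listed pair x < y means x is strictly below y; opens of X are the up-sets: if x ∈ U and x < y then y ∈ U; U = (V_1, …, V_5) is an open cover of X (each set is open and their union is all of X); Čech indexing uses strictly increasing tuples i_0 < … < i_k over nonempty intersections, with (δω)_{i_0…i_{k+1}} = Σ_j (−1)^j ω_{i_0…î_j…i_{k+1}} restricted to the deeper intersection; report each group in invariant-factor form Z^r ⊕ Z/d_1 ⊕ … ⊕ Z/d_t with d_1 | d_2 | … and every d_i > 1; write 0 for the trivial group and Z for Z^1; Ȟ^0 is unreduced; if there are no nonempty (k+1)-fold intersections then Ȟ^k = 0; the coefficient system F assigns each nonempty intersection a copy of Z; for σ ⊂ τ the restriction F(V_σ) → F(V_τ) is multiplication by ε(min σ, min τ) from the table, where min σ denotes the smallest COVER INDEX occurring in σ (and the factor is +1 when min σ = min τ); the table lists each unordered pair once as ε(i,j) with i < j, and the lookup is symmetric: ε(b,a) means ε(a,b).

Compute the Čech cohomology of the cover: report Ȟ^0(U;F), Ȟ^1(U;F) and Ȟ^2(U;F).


nerve simplices:
  V12={h} V13={a} V14={f} V15={c} V23={d} V45={b,e}
C dims 5,6; δ0: rk 5, SNF 1^4·2
degree 0: 5−5−0 = 0 → Ȟ^0 ≅ 0
degree 1: 6−0−5 = 1 plus torsion [2] → Ȟ^1 ≅ Z ⊕ Z/2
degree 2: 0−0−0 = 0 → Ȟ^2 ≅ 0

Ȟ^0 = 0; Ȟ^1 = Z ⊕ Z/2; Ȟ^2 = 0


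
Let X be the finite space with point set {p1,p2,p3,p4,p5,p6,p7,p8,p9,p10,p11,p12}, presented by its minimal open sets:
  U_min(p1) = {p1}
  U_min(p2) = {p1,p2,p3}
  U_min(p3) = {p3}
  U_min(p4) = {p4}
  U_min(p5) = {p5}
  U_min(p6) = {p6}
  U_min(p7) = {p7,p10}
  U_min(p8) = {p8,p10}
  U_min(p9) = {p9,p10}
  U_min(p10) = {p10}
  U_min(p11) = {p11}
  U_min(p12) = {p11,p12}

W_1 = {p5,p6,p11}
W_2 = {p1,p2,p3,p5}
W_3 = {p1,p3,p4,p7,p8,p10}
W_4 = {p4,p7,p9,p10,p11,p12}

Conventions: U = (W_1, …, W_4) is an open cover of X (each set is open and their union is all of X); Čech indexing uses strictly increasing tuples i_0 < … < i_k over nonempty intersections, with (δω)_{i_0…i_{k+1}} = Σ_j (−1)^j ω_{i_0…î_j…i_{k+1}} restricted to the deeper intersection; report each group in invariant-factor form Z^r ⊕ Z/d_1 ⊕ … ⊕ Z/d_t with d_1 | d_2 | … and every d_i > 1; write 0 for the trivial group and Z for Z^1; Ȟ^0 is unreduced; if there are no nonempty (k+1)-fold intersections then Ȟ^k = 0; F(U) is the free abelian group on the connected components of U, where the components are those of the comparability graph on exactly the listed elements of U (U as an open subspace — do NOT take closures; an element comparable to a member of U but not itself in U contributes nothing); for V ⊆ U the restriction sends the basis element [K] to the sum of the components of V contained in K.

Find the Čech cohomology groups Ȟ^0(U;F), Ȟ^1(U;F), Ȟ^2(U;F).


nonempty intersections:
  W12={p5} W14={p11} W23={p1,p3} W34={p4,p7,p10}
components per intersection:
  W1: {p5} {p6} {p11}
  W2: {p1,p2,p3} {p5}
  W3: {p1} {p3} {p4} {p7,p8,p10}
  W4: {p4} {p7,p9,p10} {p11,p12}
  W12: {p5}
  W14: {p11}
  W23: {p1} {p3}
  W34: {p4} {p7,p10}
C dims 12,6; δ0: rk 6, SNF 1^6
Ȟ^0: (12−6)−0=6 ⇒ Z^6
Ȟ^1: (6−0)−6=0 ⇒ 0
Ȟ^2: (0−0)−0=0 ⇒ 0

Ȟ^0(U;F) ≅ Z^6; Ȟ^1(U;F) ≅ 0; Ȟ^2(U;F) ≅ 0
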